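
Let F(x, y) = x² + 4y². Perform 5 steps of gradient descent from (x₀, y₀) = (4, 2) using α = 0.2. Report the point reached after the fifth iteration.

(0.31104, -0.15552)

∇F = (2x, 8y)
(x₁, y₁) = (4, 2) − 0.2·(8, 16) = (2.4, -1.2)
(x₂, y₂) = (2.4, -1.2) − 0.2·(4.8, -9.6) = (1.44, 0.72)
(x₃, y₃) = (1.44, 0.72) − 0.2·(2.88, 5.76) = (0.864, -0.432)
(x₄, y₄) = (0.864, -0.432) − 0.2·(1.728, -3.456) = (0.5184, 0.2592)
(x₅, y₅) = (0.5184, 0.2592) − 0.2·(1.0368, 2.0736) = (0.31104, -0.15552)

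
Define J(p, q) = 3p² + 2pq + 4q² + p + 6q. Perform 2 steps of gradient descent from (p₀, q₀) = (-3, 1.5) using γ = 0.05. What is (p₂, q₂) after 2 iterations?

(-1.75, 0.47)

∇J = (6p + 2q + 1, 2p + 8q + 6)
Step 1: at (-3, 1.5), ∇J = (-14, 12) → (-3, 1.5) − 0.05·(-14, 12) = (-2.3, 0.9)
Step 2: at (-2.3, 0.9), ∇J = (-11, 8.6) → (-2.3, 0.9) − 0.05·(-11, 8.6) = (-1.75, 0.47)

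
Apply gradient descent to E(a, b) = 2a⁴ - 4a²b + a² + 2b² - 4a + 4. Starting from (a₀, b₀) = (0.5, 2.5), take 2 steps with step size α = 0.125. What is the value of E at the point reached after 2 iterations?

∇E = (8a³ - 8ab + 2a - 4, -4a² + 4b)
Step 1: at (0.5, 2.5), ∇E = (-12, 9) → (0.5, 2.5) − 0.125·(-12, 9) = (2, 1.375)
Step 2: at (2, 1.375), ∇E = (42, -10.5) → (2, 1.375) − 0.125·(42, -10.5) = (-3.25, 2.6875)
E(-3.25, 2.6875) = 151.59375

151.59375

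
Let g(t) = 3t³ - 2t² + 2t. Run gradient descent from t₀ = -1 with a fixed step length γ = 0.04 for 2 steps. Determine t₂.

g′(t) = 9t² - 4t + 2
t₁ = -1 − 0.04·15 = -1.6
t₂ = -1.6 − 0.04·31.44 = -2.8576

-2.8576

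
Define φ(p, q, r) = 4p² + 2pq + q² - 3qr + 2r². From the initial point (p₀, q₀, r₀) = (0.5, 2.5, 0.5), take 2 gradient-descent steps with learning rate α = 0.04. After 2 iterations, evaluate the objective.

0.22105344

∇φ = (8p + 2q, 2p + 2q - 3r, -3q + 4r)
Step 1: at (0.5, 2.5, 0.5), ∇φ = (9, 4.5, -5.5) → (0.5, 2.5, 0.5) − 0.04·(9, 4.5, -5.5) = (0.14, 2.32, 0.72)
Step 2: at (0.14, 2.32, 0.72), ∇φ = (5.76, 2.76, -4.08) → (0.14, 2.32, 0.72) − 0.04·(5.76, 2.76, -4.08) = (-0.0904, 2.2096, 0.8832)
φ(-0.0904, 2.2096, 0.8832) = 0.22105344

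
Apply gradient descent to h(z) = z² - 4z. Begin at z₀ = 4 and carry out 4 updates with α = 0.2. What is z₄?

h′(z) = 2z - 4
Step 1: h′(4) = 4; z₁ = 4 − 0.2·4 = 3.2
Step 2: h′(3.2) = 2.4; z₂ = 3.2 − 0.2·2.4 = 2.72
Step 3: h′(2.72) = 1.44; z₃ = 2.72 − 0.2·1.44 = 2.432
Step 4: h′(2.432) = 0.864; z₄ = 2.432 − 0.2·0.864 = 2.2592

2.2592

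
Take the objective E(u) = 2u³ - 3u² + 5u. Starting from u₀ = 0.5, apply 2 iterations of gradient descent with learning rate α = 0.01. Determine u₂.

0.4299265

E′(u) = 6u² - 6u + 5
Step 1: E′(0.5) = 3.5; u₁ = 0.5 − 0.01·3.5 = 0.465
Step 2: E′(0.465) = 3.50735; u₂ = 0.465 − 0.01·3.50735 = 0.4299265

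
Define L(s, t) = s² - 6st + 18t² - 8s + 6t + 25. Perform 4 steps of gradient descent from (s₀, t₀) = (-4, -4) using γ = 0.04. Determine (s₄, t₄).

∇L = (2s - 6t - 8, -6s + 36t + 6)
(s₁, t₁) = (-4, -4) − 0.04·(8, -114) = (-4.32, 0.56)
(s₂, t₂) = (-4.32, 0.56) − 0.04·(-20, 52.08) = (-3.52, -1.5232)
(s₃, t₃) = (-3.52, -1.5232) − 0.04·(-5.9008, -27.7152) = (-3.283968, -0.414592)
(s₄, t₄) = (-3.283968, -0.414592) − 0.04·(-12.080384, 10.778496) = (-2.80075264, -0.84573184)

(-2.80075264, -0.84573184)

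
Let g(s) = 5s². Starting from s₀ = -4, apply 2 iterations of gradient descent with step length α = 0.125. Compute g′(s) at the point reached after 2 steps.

g′(s) = 10s
s₁ = -4 − 0.125·(-40) = 1
s₂ = 1 − 0.125·10 = -0.25
g′(s) at (-0.25) = -2.5

-2.5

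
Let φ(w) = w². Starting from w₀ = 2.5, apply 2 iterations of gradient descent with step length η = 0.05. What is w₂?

φ′(w) = 2w
w₁ = 2.5 − 0.05·5 = 2.25
w₂ = 2.25 − 0.05·4.5 = 2.025

2.025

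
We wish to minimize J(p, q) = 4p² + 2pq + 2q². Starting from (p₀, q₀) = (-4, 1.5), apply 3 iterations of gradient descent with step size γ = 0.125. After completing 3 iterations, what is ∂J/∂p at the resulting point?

-0.75

∇J = (8p + 2q, 2p + 4q)
Step 1: at (-4, 1.5), ∇J = (-29, -2) → (-4, 1.5) − 0.125·(-29, -2) = (-0.375, 1.75)
Step 2: at (-0.375, 1.75), ∇J = (0.5, 6.25) → (-0.375, 1.75) − 0.125·(0.5, 6.25) = (-0.4375, 0.96875)
Step 3: at (-0.4375, 0.96875), ∇J = (-1.5625, 3) → (-0.4375, 0.96875) − 0.125·(-1.5625, 3) = (-0.2421875, 0.59375)
∂J/∂p at (-0.2421875, 0.59375) = -0.75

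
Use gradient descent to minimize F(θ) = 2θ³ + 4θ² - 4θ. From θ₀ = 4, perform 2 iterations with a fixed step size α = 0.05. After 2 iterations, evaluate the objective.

F′(θ) = 6θ² + 8θ - 4
θ₁ = 4 − 0.05·124 = -2.2
θ₂ = -2.2 − 0.05·7.44 = -2.572
F(-2.572) = 2.720229504

2.720229504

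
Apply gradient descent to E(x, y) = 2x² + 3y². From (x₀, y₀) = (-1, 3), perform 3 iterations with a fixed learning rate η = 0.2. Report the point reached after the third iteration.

(-0.008, -0.024)

∇E = (4x, 6y)
(x₁, y₁) = (-1, 3) − 0.2·(-4, 18) = (-0.2, -0.6)
(x₂, y₂) = (-0.2, -0.6) − 0.2·(-0.8, -3.6) = (-0.04, 0.12)
(x₃, y₃) = (-0.04, 0.12) − 0.2·(-0.16, 0.72) = (-0.008, -0.024)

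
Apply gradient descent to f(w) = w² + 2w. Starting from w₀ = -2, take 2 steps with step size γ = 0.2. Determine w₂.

f′(w) = 2w + 2
w₁ = -2 − 0.2·(-2) = -1.6
w₂ = -1.6 − 0.2·(-1.2) = -1.36

-1.36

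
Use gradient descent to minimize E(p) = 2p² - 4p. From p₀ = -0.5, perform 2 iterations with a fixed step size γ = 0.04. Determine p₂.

E′(p) = 4p - 4
Step 1: E′(-0.5) = -6; p₁ = -0.5 − 0.04·(-6) = -0.26
Step 2: E′(-0.26) = -5.04; p₂ = -0.26 − 0.04·(-5.04) = -0.0584

-0.0584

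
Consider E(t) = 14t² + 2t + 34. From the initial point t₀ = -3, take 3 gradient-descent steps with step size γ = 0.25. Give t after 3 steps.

632.5

E′(t) = 28t + 2
t₁ = -3 − 0.25·(-82) = 17.5
t₂ = 17.5 − 0.25·492 = -105.5
t₃ = -105.5 − 0.25·(-2952) = 632.5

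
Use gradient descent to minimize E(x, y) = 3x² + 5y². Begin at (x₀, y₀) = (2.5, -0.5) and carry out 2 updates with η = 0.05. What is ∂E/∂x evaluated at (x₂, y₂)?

7.35

∇E = (6x, 10y)
(x₁, y₁) = (2.5, -0.5) − 0.05·(15, -5) = (1.75, -0.25)
(x₂, y₂) = (1.75, -0.25) − 0.05·(10.5, -2.5) = (1.225, -0.125)
∂E/∂x at (1.225, -0.125) = 7.35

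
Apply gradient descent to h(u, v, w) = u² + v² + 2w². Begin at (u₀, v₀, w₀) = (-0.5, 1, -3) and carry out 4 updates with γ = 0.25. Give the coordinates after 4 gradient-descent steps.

∇h = (2u, 2v, 4w)
(u₁, v₁, w₁) = (-0.5, 1, -3) − 0.25·(-1, 2, -12) = (-0.25, 0.5, 0)
(u₂, v₂, w₂) = (-0.25, 0.5, 0) − 0.25·(-0.5, 1, 0) = (-0.125, 0.25, 0)
(u₃, v₃, w₃) = (-0.125, 0.25, 0) − 0.25·(-0.25, 0.5, 0) = (-0.0625, 0.125, 0)
(u₄, v₄, w₄) = (-0.0625, 0.125, 0) − 0.25·(-0.125, 0.25, 0) = (-0.03125, 0.0625, 0)

(-0.03125, 0.0625, 0)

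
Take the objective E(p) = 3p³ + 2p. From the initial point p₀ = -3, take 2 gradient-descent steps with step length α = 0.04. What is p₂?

-20.779264

E′(p) = 9p² + 2
Step 1: E′(-3) = 83; p₁ = -3 − 0.04·83 = -6.32
Step 2: E′(-6.32) = 361.4816; p₂ = -6.32 − 0.04·361.4816 = -20.779264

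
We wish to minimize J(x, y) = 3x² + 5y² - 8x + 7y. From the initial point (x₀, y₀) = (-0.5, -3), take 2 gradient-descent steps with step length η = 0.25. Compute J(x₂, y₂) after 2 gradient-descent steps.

126.75

∇J = (6x - 8, 10y + 7)
Step 1: at (-0.5, -3), ∇J = (-11, -23) → (-0.5, -3) − 0.25·(-11, -23) = (2.25, 2.75)
Step 2: at (2.25, 2.75), ∇J = (5.5, 34.5) → (2.25, 2.75) − 0.25·(5.5, 34.5) = (0.875, -5.875)
J(0.875, -5.875) = 126.75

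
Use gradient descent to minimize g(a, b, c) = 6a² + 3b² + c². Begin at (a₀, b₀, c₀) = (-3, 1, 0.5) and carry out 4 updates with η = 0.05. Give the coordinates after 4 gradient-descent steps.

∇g = (12a, 6b, 2c)
Step 1: at (-3, 1, 0.5), ∇g = (-36, 6, 1) → (-3, 1, 0.5) − 0.05·(-36, 6, 1) = (-1.2, 0.7, 0.45)
Step 2: at (-1.2, 0.7, 0.45), ∇g = (-14.4, 4.2, 0.9) → (-1.2, 0.7, 0.45) − 0.05·(-14.4, 4.2, 0.9) = (-0.48, 0.49, 0.405)
Step 3: at (-0.48, 0.49, 0.405), ∇g = (-5.76, 2.94, 0.81) → (-0.48, 0.49, 0.405) − 0.05·(-5.76, 2.94, 0.81) = (-0.192, 0.343, 0.3645)
Step 4: at (-0.192, 0.343, 0.3645), ∇g = (-2.304, 2.058, 0.729) → (-0.192, 0.343, 0.3645) − 0.05·(-2.304, 2.058, 0.729) = (-0.0768, 0.2401, 0.32805)

(-0.0768, 0.2401, 0.32805)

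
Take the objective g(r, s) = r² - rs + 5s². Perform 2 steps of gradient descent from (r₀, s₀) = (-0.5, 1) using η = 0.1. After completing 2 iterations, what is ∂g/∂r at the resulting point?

-0.46

∇g = (2r - s, -r + 10s)
(r₁, s₁) = (-0.5, 1) − 0.1·(-2, 10.5) = (-0.3, -0.05)
(r₂, s₂) = (-0.3, -0.05) − 0.1·(-0.55, -0.2) = (-0.245, -0.03)
∂g/∂r at (-0.245, -0.03) = -0.46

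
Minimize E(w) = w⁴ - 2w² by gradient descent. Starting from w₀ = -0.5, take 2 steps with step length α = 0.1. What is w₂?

E′(w) = 4w³ - 4w
w₁ = -0.5 − 0.1·1.5 = -0.65
w₂ = -0.65 − 0.1·1.5015 = -0.80015

-0.80015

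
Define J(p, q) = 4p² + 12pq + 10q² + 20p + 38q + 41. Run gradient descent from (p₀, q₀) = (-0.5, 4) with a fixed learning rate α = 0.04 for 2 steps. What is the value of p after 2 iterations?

-2.6504

∇J = (8p + 12q + 20, 12p + 20q + 38)
Step 1: at (-0.5, 4), ∇J = (64, 112) → (-0.5, 4) − 0.04·(64, 112) = (-3.06, -0.48)
Step 2: at (-3.06, -0.48), ∇J = (-10.24, -8.32) → (-3.06, -0.48) − 0.04·(-10.24, -8.32) = (-2.6504, -0.1472)
p = -2.6504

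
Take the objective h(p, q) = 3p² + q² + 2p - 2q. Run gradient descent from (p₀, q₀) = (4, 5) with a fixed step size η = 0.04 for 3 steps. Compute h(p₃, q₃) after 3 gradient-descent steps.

∇h = (6p + 2, 2q - 2)
Step 1: at (4, 5), ∇h = (26, 8) → (4, 5) − 0.04·(26, 8) = (2.96, 4.68)
Step 2: at (2.96, 4.68), ∇h = (19.76, 7.36) → (2.96, 4.68) − 0.04·(19.76, 7.36) = (2.1696, 4.3856)
Step 3: at (2.1696, 4.3856), ∇h = (15.0176, 6.7712) → (2.1696, 4.3856) − 0.04·(15.0176, 6.7712) = (1.568896, 4.114752)
h(1.568896, 4.114752) = 19.223775997952

19.223775997952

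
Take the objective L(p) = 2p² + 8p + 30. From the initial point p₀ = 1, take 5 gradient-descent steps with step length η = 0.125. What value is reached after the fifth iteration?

L′(p) = 4p + 8
Step 1: L′(1) = 12; p₁ = 1 − 0.125·12 = -0.5
Step 2: L′(-0.5) = 6; p₂ = -0.5 − 0.125·6 = -1.25
Step 3: L′(-1.25) = 3; p₃ = -1.25 − 0.125·3 = -1.625
Step 4: L′(-1.625) = 1.5; p₄ = -1.625 − 0.125·1.5 = -1.8125
Step 5: L′(-1.8125) = 0.75; p₅ = -1.8125 − 0.125·0.75 = -1.90625

-1.90625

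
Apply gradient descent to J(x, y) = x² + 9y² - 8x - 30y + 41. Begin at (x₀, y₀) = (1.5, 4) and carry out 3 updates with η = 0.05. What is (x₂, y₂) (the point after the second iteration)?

∇J = (2x - 8, 18y - 30)
Step 1: at (1.5, 4), ∇J = (-5, 42) → (1.5, 4) − 0.05·(-5, 42) = (1.75, 1.9)
Step 2: at (1.75, 1.9), ∇J = (-4.5, 4.2) → (1.75, 1.9) − 0.05·(-4.5, 4.2) = (1.975, 1.69)

(1.975, 1.69)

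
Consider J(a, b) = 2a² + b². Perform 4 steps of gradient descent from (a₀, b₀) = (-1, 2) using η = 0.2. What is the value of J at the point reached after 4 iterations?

0.06718976

∇J = (4a, 2b)
Step 1: at (-1, 2), ∇J = (-4, 4) → (-1, 2) − 0.2·(-4, 4) = (-0.2, 1.2)
Step 2: at (-0.2, 1.2), ∇J = (-0.8, 2.4) → (-0.2, 1.2) − 0.2·(-0.8, 2.4) = (-0.04, 0.72)
Step 3: at (-0.04, 0.72), ∇J = (-0.16, 1.44) → (-0.04, 0.72) − 0.2·(-0.16, 1.44) = (-0.008, 0.432)
Step 4: at (-0.008, 0.432), ∇J = (-0.032, 0.864) → (-0.008, 0.432) − 0.2·(-0.032, 0.864) = (-0.0016, 0.2592)
J(-0.0016, 0.2592) = 0.06718976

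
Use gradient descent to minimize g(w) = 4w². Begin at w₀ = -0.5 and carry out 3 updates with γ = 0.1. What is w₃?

g′(w) = 8w
Step 1: g′(-0.5) = -4; w₁ = -0.5 − 0.1·(-4) = -0.1
Step 2: g′(-0.1) = -0.8; w₂ = -0.1 − 0.1·(-0.8) = -0.02
Step 3: g′(-0.02) = -0.16; w₃ = -0.02 − 0.1·(-0.16) = -0.004

-0.004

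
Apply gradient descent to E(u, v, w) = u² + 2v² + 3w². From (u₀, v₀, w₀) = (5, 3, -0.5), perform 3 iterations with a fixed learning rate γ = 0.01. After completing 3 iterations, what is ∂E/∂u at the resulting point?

∇E = (2u, 4v, 6w)
Step 1: at (5, 3, -0.5), ∇E = (10, 12, -3) → (5, 3, -0.5) − 0.01·(10, 12, -3) = (4.9, 2.88, -0.47)
Step 2: at (4.9, 2.88, -0.47), ∇E = (9.8, 11.52, -2.82) → (4.9, 2.88, -0.47) − 0.01·(9.8, 11.52, -2.82) = (4.802, 2.7648, -0.4418)
Step 3: at (4.802, 2.7648, -0.4418), ∇E = (9.604, 11.0592, -2.6508) → (4.802, 2.7648, -0.4418) − 0.01·(9.604, 11.0592, -2.6508) = (4.70596, 2.654208, -0.415292)
∂E/∂u at (4.70596, 2.654208, -0.415292) = 9.41192

9.41192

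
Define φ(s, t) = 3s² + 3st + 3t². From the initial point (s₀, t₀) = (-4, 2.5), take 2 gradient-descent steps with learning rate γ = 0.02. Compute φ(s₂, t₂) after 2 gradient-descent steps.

∇φ = (6s + 3t, 3s + 6t)
Step 1: at (-4, 2.5), ∇φ = (-16.5, 3) → (-4, 2.5) − 0.02·(-16.5, 3) = (-3.67, 2.44)
Step 2: at (-3.67, 2.44), ∇φ = (-14.7, 3.63) → (-3.67, 2.44) − 0.02·(-14.7, 3.63) = (-3.376, 2.3674)
φ(-3.376, 2.3674) = 27.02884908

27.02884908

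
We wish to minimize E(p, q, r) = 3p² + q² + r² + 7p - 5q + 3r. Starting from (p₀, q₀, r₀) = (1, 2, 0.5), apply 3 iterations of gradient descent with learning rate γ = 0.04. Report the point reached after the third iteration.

∇E = (6p + 7, 2q - 5, 2r + 3)
(p₁, q₁, r₁) = (1, 2, 0.5) − 0.04·(13, -1, 4) = (0.48, 2.04, 0.34)
(p₂, q₂, r₂) = (0.48, 2.04, 0.34) − 0.04·(9.88, -0.92, 3.68) = (0.0848, 2.0768, 0.1928)
(p₃, q₃, r₃) = (0.0848, 2.0768, 0.1928) − 0.04·(7.5088, -0.8464, 3.3856) = (-0.215552, 2.110656, 0.057376)

(-0.215552, 2.110656, 0.057376)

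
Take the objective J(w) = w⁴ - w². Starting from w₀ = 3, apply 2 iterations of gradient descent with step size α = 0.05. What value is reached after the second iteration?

-0.4578

J′(w) = 4w³ - 2w
w₁ = 3 − 0.05·102 = -2.1
w₂ = -2.1 − 0.05·(-32.844) = -0.4578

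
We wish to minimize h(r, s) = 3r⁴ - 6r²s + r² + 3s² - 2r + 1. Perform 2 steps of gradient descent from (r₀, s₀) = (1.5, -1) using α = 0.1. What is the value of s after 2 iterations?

∇h = (12r³ - 12rs + 2r - 2, -6r² + 6s)
(r₁, s₁) = (1.5, -1) − 0.1·(59.5, -19.5) = (-4.45, 0.95)
(r₂, s₂) = (-4.45, 0.95) − 0.1·(-1017.6235, -113.115) = (97.31235, 12.2615)
s = 12.2615

12.2615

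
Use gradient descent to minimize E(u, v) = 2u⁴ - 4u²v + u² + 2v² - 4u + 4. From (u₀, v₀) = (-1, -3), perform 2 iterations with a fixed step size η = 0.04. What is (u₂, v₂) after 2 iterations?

∇E = (8u³ - 8uv + 2u - 4, -4u² + 4v)
(u₁, v₁) = (-1, -3) − 0.04·(-38, -16) = (0.52, -2.36)
(u₂, v₂) = (0.52, -2.36) − 0.04·(7.982464, -10.5216) = (0.20070144, -1.939136)

(0.20070144, -1.939136)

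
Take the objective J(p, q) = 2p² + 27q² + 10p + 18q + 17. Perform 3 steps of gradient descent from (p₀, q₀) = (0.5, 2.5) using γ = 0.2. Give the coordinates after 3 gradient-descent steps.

(-2.476, -2667.044)

∇J = (4p + 10, 54q + 18)
(p₁, q₁) = (0.5, 2.5) − 0.2·(12, 153) = (-1.9, -28.1)
(p₂, q₂) = (-1.9, -28.1) − 0.2·(2.4, -1499.4) = (-2.38, 271.78)
(p₃, q₃) = (-2.38, 271.78) − 0.2·(0.48, 14694.12) = (-2.476, -2667.044)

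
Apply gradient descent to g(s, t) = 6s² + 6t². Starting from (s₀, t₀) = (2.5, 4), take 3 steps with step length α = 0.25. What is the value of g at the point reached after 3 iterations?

∇g = (12s, 12t)
Step 1: at (2.5, 4), ∇g = (30, 48) → (2.5, 4) − 0.25·(30, 48) = (-5, -8)
Step 2: at (-5, -8), ∇g = (-60, -96) → (-5, -8) − 0.25·(-60, -96) = (10, 16)
Step 3: at (10, 16), ∇g = (120, 192) → (10, 16) − 0.25·(120, 192) = (-20, -32)
g(-20, -32) = 8544

8544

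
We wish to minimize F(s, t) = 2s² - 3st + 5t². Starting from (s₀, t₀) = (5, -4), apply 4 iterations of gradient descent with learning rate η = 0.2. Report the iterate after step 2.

∇F = (4s - 3t, -3s + 10t)
(s₁, t₁) = (5, -4) − 0.2·(32, -55) = (-1.4, 7)
(s₂, t₂) = (-1.4, 7) − 0.2·(-26.6, 74.2) = (3.92, -7.84)

(3.92, -7.84)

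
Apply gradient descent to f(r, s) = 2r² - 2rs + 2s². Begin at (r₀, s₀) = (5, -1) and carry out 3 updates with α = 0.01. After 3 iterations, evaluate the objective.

44.339707223936

∇f = (4r - 2s, -2r + 4s)
Step 1: at (5, -1), ∇f = (22, -14) → (5, -1) − 0.01·(22, -14) = (4.78, -0.86)
Step 2: at (4.78, -0.86), ∇f = (20.84, -13) → (4.78, -0.86) − 0.01·(20.84, -13) = (4.5716, -0.73)
Step 3: at (4.5716, -0.73), ∇f = (19.7464, -12.0632) → (4.5716, -0.73) − 0.01·(19.7464, -12.0632) = (4.374136, -0.609368)
f(4.374136, -0.609368) = 44.339707223936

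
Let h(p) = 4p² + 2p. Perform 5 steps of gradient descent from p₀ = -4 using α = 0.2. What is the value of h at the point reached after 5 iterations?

h′(p) = 8p + 2
p₁ = -4 − 0.2·(-30) = 2
p₂ = 2 − 0.2·18 = -1.6
p₃ = -1.6 − 0.2·(-10.8) = 0.56
p₄ = 0.56 − 0.2·6.48 = -0.736
p₅ = -0.736 − 0.2·(-3.888) = 0.0416
h(0.0416) = 0.09012224

0.09012224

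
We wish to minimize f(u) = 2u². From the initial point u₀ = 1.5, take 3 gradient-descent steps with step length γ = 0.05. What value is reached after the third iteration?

0.768

f′(u) = 4u
Step 1: f′(1.5) = 6; u₁ = 1.5 − 0.05·6 = 1.2
Step 2: f′(1.2) = 4.8; u₂ = 1.2 − 0.05·4.8 = 0.96
Step 3: f′(0.96) = 3.84; u₃ = 0.96 − 0.05·3.84 = 0.768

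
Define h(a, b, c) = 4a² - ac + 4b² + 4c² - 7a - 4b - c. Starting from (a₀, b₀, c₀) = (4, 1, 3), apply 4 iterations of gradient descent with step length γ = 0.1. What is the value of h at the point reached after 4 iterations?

∇h = (8a - c - 7, 8b - 4, -a + 8c - 1)
(a₁, b₁, c₁) = (4, 1, 3) − 0.1·(22, 4, 19) = (1.8, 0.6, 1.1)
(a₂, b₂, c₂) = (1.8, 0.6, 1.1) − 0.1·(6.3, 0.8, 6) = (1.17, 0.52, 0.5)
(a₃, b₃, c₃) = (1.17, 0.52, 0.5) − 0.1·(1.86, 0.16, 1.83) = (0.984, 0.504, 0.317)
(a₄, b₄, c₄) = (0.984, 0.504, 0.317) − 0.1·(0.555, 0.032, 0.552) = (0.9285, 0.5008, 0.2618)
h(0.9285, 0.5008, 0.2618) = -4.28177278

-4.28177278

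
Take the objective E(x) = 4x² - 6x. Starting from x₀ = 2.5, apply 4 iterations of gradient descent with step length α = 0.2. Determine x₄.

E′(x) = 8x - 6
x₁ = 2.5 − 0.2·14 = -0.3
x₂ = -0.3 − 0.2·(-8.4) = 1.38
x₃ = 1.38 − 0.2·5.04 = 0.372
x₄ = 0.372 − 0.2·(-3.024) = 0.9768

0.9768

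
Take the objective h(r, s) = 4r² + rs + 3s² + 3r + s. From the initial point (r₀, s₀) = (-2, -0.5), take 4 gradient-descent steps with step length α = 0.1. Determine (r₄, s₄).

∇h = (8r + s + 3, r + 6s + 1)
Step 1: at (-2, -0.5), ∇h = (-13.5, -4) → (-2, -0.5) − 0.1·(-13.5, -4) = (-0.65, -0.1)
Step 2: at (-0.65, -0.1), ∇h = (-2.3, -0.25) → (-0.65, -0.1) − 0.1·(-2.3, -0.25) = (-0.42, -0.075)
Step 3: at (-0.42, -0.075), ∇h = (-0.435, 0.13) → (-0.42, -0.075) − 0.1·(-0.435, 0.13) = (-0.3765, -0.088)
Step 4: at (-0.3765, -0.088), ∇h = (-0.1, 0.0955) → (-0.3765, -0.088) − 0.1·(-0.1, 0.0955) = (-0.3665, -0.09755)

(-0.3665, -0.09755)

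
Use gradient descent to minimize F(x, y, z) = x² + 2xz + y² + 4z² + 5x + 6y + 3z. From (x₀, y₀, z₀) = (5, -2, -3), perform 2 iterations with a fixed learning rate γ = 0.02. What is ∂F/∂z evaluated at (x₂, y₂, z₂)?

-8.4272

∇F = (2x + 2z + 5, 2y + 6, 2x + 8z + 3)
Step 1: at (5, -2, -3), ∇F = (9, 2, -11) → (5, -2, -3) − 0.02·(9, 2, -11) = (4.82, -2.04, -2.78)
Step 2: at (4.82, -2.04, -2.78), ∇F = (9.08, 1.92, -9.6) → (4.82, -2.04, -2.78) − 0.02·(9.08, 1.92, -9.6) = (4.6384, -2.0784, -2.588)
∂F/∂z at (4.6384, -2.0784, -2.588) = -8.4272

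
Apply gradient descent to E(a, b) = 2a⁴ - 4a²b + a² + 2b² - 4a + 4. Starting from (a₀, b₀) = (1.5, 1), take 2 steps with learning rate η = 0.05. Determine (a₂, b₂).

∇E = (8a³ - 8ab + 2a - 4, -4a² + 4b)
(a₁, b₁) = (1.5, 1) − 0.05·(14, -5) = (0.8, 1.25)
(a₂, b₂) = (0.8, 1.25) − 0.05·(-6.304, 2.44) = (1.1152, 1.128)

(1.1152, 1.128)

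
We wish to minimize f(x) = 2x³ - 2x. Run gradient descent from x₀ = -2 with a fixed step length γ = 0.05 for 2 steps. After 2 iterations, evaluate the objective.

f′(x) = 6x² - 2
x₁ = -2 − 0.05·22 = -3.1
x₂ = -3.1 − 0.05·55.66 = -5.883
f(-5.883) = -395.451600774

-395.451600774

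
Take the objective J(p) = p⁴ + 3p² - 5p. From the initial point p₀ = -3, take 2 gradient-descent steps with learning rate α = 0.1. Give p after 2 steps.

J′(p) = 4p³ + 6p - 5
p₁ = -3 − 0.1·(-131) = 10.1
p₂ = 10.1 − 0.1·4176.804 = -407.5804

-407.5804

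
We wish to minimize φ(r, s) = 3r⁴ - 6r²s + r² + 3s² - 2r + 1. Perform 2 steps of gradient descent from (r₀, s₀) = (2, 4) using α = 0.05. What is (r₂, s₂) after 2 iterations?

∇φ = (12r³ - 12rs + 2r - 2, -6r² + 6s)
(r₁, s₁) = (2, 4) − 0.05·(2, 0) = (1.9, 4)
(r₂, s₂) = (1.9, 4) − 0.05·(-7.092, 2.34) = (2.2546, 3.883)

(2.2546, 3.883)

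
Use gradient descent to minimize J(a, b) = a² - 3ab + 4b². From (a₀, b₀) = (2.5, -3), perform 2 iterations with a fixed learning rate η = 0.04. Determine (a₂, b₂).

∇J = (2a - 3b, -3a + 8b)
(a₁, b₁) = (2.5, -3) − 0.04·(14, -31.5) = (1.94, -1.74)
(a₂, b₂) = (1.94, -1.74) − 0.04·(9.1, -19.74) = (1.576, -0.9504)

(1.576, -0.9504)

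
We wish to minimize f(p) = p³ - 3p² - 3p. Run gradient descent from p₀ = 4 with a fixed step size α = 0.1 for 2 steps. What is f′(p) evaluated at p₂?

f′(p) = 3p² - 6p - 3
p₁ = 4 − 0.1·21 = 1.9
p₂ = 1.9 − 0.1·(-3.57) = 2.257
f′(p) at (2.257) = -1.259853

-1.259853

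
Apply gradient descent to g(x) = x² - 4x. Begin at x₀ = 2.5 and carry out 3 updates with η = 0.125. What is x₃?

2.2109375

g′(x) = 2x - 4
Step 1: g′(2.5) = 1; x₁ = 2.5 − 0.125·1 = 2.375
Step 2: g′(2.375) = 0.75; x₂ = 2.375 − 0.125·0.75 = 2.28125
Step 3: g′(2.28125) = 0.5625; x₃ = 2.28125 − 0.125·0.5625 = 2.2109375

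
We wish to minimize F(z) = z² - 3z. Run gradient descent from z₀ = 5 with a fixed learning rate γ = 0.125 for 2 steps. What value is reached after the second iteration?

3.46875

F′(z) = 2z - 3
z₁ = 5 − 0.125·7 = 4.125
z₂ = 4.125 − 0.125·5.25 = 3.46875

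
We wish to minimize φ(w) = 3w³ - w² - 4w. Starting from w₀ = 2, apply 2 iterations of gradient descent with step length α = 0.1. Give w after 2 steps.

φ′(w) = 9w² - 2w - 4
w₁ = 2 − 0.1·28 = -0.8
w₂ = -0.8 − 0.1·3.36 = -1.136

-1.136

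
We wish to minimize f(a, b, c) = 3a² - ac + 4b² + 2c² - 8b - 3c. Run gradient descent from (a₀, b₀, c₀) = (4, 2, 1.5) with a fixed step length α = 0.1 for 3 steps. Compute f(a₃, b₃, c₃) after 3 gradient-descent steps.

∇f = (6a - c, 8b - 8, -a + 4c - 3)
(a₁, b₁, c₁) = (4, 2, 1.5) − 0.1·(22.5, 8, -1) = (1.75, 1.2, 1.6)
(a₂, b₂, c₂) = (1.75, 1.2, 1.6) − 0.1·(8.9, 1.6, 1.65) = (0.86, 1.04, 1.435)
(a₃, b₃, c₃) = (0.86, 1.04, 1.435) − 0.1·(3.725, 0.32, 1.88) = (0.4875, 1.008, 1.247)
f(0.4875, 1.008, 1.247) = -4.52566975

-4.52566975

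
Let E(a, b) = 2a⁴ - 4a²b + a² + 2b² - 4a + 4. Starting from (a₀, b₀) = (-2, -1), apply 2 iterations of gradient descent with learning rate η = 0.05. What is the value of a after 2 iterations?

-3.1696

∇E = (8a³ - 8ab + 2a - 4, -4a² + 4b)
(a₁, b₁) = (-2, -1) − 0.05·(-88, -20) = (2.4, 0)
(a₂, b₂) = (2.4, 0) − 0.05·(111.392, -23.04) = (-3.1696, 1.152)
a = -3.1696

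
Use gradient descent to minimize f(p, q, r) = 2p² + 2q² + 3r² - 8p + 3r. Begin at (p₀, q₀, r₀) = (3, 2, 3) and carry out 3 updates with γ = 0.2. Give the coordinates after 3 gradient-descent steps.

∇f = (4p - 8, 4q, 6r + 3)
(p₁, q₁, r₁) = (3, 2, 3) − 0.2·(4, 8, 21) = (2.2, 0.4, -1.2)
(p₂, q₂, r₂) = (2.2, 0.4, -1.2) − 0.2·(0.8, 1.6, -4.2) = (2.04, 0.08, -0.36)
(p₃, q₃, r₃) = (2.04, 0.08, -0.36) − 0.2·(0.16, 0.32, 0.84) = (2.008, 0.016, -0.528)

(2.008, 0.016, -0.528)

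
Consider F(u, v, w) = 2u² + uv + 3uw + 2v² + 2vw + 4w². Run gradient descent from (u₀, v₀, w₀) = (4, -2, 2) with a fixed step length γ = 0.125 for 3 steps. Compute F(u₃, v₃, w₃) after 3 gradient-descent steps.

∇F = (4u + v + 3w, u + 4v + 2w, 3u + 2v + 8w)
Step 1: at (4, -2, 2), ∇F = (20, 0, 24) → (4, -2, 2) − 0.125·(20, 0, 24) = (1.5, -2, -1)
Step 2: at (1.5, -2, -1), ∇F = (1, -8.5, -7.5) → (1.5, -2, -1) − 0.125·(1, -8.5, -7.5) = (1.375, -0.9375, -0.0625)
Step 3: at (1.375, -0.9375, -0.0625), ∇F = (4.375, -2.5, 1.75) → (1.375, -0.9375, -0.0625) − 0.125·(4.375, -2.5, 1.75) = (0.828125, -0.625, -0.28125)
F(0.828125, -0.625, -0.28125) = 1.6044921875

1.6044921875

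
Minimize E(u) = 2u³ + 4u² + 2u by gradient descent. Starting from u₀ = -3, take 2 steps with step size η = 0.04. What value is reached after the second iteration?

-7.386816

E′(u) = 6u² + 8u + 2
Step 1: E′(-3) = 32; u₁ = -3 − 0.04·32 = -4.28
Step 2: E′(-4.28) = 77.6704; u₂ = -4.28 − 0.04·77.6704 = -7.386816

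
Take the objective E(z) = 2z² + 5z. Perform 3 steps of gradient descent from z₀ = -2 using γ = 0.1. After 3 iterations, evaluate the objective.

-3.072512

E′(z) = 4z + 5
z₁ = -2 − 0.1·(-3) = -1.7
z₂ = -1.7 − 0.1·(-1.8) = -1.52
z₃ = -1.52 − 0.1·(-1.08) = -1.412
E(-1.412) = -3.072512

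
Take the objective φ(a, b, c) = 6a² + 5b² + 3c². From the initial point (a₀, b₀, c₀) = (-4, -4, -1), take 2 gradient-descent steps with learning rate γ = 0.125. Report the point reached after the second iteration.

(-1, -0.25, -0.0625)

∇φ = (12a, 10b, 6c)
(a₁, b₁, c₁) = (-4, -4, -1) − 0.125·(-48, -40, -6) = (2, 1, -0.25)
(a₂, b₂, c₂) = (2, 1, -0.25) − 0.125·(24, 10, -1.5) = (-1, -0.25, -0.0625)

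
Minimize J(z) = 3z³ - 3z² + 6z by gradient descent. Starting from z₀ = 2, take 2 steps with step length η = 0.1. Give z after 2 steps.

-3.1

J′(z) = 9z² - 6z + 6
z₁ = 2 − 0.1·30 = -1
z₂ = -1 − 0.1·21 = -3.1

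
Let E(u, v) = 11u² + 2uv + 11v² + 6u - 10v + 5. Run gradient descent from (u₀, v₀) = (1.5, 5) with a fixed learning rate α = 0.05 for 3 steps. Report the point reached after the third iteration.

∇E = (22u + 2v + 6, 2u + 22v - 10)
(u₁, v₁) = (1.5, 5) − 0.05·(49, 103) = (-0.95, -0.15)
(u₂, v₂) = (-0.95, -0.15) − 0.05·(-15.2, -15.2) = (-0.19, 0.61)
(u₃, v₃) = (-0.19, 0.61) − 0.05·(3.04, 3.04) = (-0.342, 0.458)

(-0.342, 0.458)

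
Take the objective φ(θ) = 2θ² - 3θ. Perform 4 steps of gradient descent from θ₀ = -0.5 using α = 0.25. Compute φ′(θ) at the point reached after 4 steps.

φ′(θ) = 4θ - 3
θ₁ = -0.5 − 0.25·(-5) = 0.75
θ₂ = 0.75 − 0.25·0 = 0.75
θ₃ = 0.75 − 0.25·0 = 0.75
θ₄ = 0.75 − 0.25·0 = 0.75
φ′(θ) at (0.75) = 0

0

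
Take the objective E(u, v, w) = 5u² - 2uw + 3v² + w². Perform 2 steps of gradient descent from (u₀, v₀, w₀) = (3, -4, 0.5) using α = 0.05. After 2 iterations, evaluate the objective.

∇E = (10u - 2w, 6v, -2u + 2w)
Step 1: at (3, -4, 0.5), ∇E = (29, -24, -5) → (3, -4, 0.5) − 0.05·(29, -24, -5) = (1.55, -2.8, 0.75)
Step 2: at (1.55, -2.8, 0.75), ∇E = (14, -16.8, -1.6) → (1.55, -2.8, 0.75) − 0.05·(14, -16.8, -1.6) = (0.85, -1.96, 0.83)
E(0.85, -1.96, 0.83) = 14.4152

14.4152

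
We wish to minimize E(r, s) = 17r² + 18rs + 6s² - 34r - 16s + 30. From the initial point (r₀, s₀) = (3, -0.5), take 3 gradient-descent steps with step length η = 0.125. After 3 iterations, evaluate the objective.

430868.3211669921875

∇E = (34r + 18s - 34, 18r + 12s - 16)
Step 1: at (3, -0.5), ∇E = (59, 32) → (3, -0.5) − 0.125·(59, 32) = (-4.375, -4.5)
Step 2: at (-4.375, -4.5), ∇E = (-263.75, -148.75) → (-4.375, -4.5) − 0.125·(-263.75, -148.75) = (28.59375, 14.09375)
Step 3: at (28.59375, 14.09375), ∇E = (1191.875, 667.8125) → (28.59375, 14.09375) − 0.125·(1191.875, 667.8125) = (-120.390625, -69.3828125)
E(-120.390625, -69.3828125) = 430868.3211669921875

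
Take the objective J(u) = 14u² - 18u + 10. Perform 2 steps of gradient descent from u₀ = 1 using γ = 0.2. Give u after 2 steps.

8.2

J′(u) = 28u - 18
Step 1: J′(1) = 10; u₁ = 1 − 0.2·10 = -1
Step 2: J′(-1) = -46; u₂ = -1 − 0.2·(-46) = 8.2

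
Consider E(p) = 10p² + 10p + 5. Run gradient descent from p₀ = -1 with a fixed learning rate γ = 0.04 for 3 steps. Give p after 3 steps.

-0.504

E′(p) = 20p + 10
p₁ = -1 − 0.04·(-10) = -0.6
p₂ = -0.6 − 0.04·(-2) = -0.52
p₃ = -0.52 − 0.04·(-0.4) = -0.504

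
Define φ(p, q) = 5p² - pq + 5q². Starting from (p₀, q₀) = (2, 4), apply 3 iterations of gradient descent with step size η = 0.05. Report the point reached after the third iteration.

∇φ = (10p - q, -p + 10q)
Step 1: at (2, 4), ∇φ = (16, 38) → (2, 4) − 0.05·(16, 38) = (1.2, 2.1)
Step 2: at (1.2, 2.1), ∇φ = (9.9, 19.8) → (1.2, 2.1) − 0.05·(9.9, 19.8) = (0.705, 1.11)
Step 3: at (0.705, 1.11), ∇φ = (5.94, 10.395) → (0.705, 1.11) − 0.05·(5.94, 10.395) = (0.408, 0.59025)

(0.408, 0.59025)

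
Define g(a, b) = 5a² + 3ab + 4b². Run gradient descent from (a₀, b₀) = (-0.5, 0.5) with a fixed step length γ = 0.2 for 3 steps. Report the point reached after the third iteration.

(0.272, 0.192)

∇g = (10a + 3b, 3a + 8b)
Step 1: at (-0.5, 0.5), ∇g = (-3.5, 2.5) → (-0.5, 0.5) − 0.2·(-3.5, 2.5) = (0.2, 0)
Step 2: at (0.2, 0), ∇g = (2, 0.6) → (0.2, 0) − 0.2·(2, 0.6) = (-0.2, -0.12)
Step 3: at (-0.2, -0.12), ∇g = (-2.36, -1.56) → (-0.2, -0.12) − 0.2·(-2.36, -1.56) = (0.272, 0.192)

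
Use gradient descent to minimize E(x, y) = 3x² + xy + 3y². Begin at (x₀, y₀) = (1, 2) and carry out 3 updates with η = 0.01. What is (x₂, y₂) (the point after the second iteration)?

(0.8461, 1.7486)

∇E = (6x + y, x + 6y)
(x₁, y₁) = (1, 2) − 0.01·(8, 13) = (0.92, 1.87)
(x₂, y₂) = (0.92, 1.87) − 0.01·(7.39, 12.14) = (0.8461, 1.7486)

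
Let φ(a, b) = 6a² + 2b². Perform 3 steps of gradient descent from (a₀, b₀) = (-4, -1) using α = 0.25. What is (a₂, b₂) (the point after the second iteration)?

(-16, 0)

∇φ = (12a, 4b)
Step 1: at (-4, -1), ∇φ = (-48, -4) → (-4, -1) − 0.25·(-48, -4) = (8, 0)
Step 2: at (8, 0), ∇φ = (96, 0) → (8, 0) − 0.25·(96, 0) = (-16, 0)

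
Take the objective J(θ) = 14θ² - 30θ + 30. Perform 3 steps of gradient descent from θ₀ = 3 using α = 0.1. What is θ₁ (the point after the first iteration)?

J′(θ) = 28θ - 30
Step 1: J′(3) = 54; θ₁ = 3 − 0.1·54 = -2.4

-2.4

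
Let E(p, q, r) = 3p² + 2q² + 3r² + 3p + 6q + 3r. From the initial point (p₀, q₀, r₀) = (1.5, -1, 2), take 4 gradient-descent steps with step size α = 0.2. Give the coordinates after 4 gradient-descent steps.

(-0.4968, -1.4992, -0.496)

∇E = (6p + 3, 4q + 6, 6r + 3)
(p₁, q₁, r₁) = (1.5, -1, 2) − 0.2·(12, 2, 15) = (-0.9, -1.4, -1)
(p₂, q₂, r₂) = (-0.9, -1.4, -1) − 0.2·(-2.4, 0.4, -3) = (-0.42, -1.48, -0.4)
(p₃, q₃, r₃) = (-0.42, -1.48, -0.4) − 0.2·(0.48, 0.08, 0.6) = (-0.516, -1.496, -0.52)
(p₄, q₄, r₄) = (-0.516, -1.496, -0.52) − 0.2·(-0.096, 0.016, -0.12) = (-0.4968, -1.4992, -0.496)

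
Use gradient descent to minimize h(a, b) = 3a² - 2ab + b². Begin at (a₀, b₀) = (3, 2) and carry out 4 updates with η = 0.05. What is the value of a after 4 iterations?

∇h = (6a - 2b, -2a + 2b)
Step 1: at (3, 2), ∇h = (14, -2) → (3, 2) − 0.05·(14, -2) = (2.3, 2.1)
Step 2: at (2.3, 2.1), ∇h = (9.6, -0.4) → (2.3, 2.1) − 0.05·(9.6, -0.4) = (1.82, 2.12)
Step 3: at (1.82, 2.12), ∇h = (6.68, 0.6) → (1.82, 2.12) − 0.05·(6.68, 0.6) = (1.486, 2.09)
Step 4: at (1.486, 2.09), ∇h = (4.736, 1.208) → (1.486, 2.09) − 0.05·(4.736, 1.208) = (1.2492, 2.0296)
a = 1.2492

1.2492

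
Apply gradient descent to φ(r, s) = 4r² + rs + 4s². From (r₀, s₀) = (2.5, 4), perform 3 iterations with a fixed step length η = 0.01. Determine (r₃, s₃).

(1.845838, 3.0523735)

∇φ = (8r + s, r + 8s)
(r₁, s₁) = (2.5, 4) − 0.01·(24, 34.5) = (2.26, 3.655)
(r₂, s₂) = (2.26, 3.655) − 0.01·(21.735, 31.5) = (2.04265, 3.34)
(r₃, s₃) = (2.04265, 3.34) − 0.01·(19.6812, 28.76265) = (1.845838, 3.0523735)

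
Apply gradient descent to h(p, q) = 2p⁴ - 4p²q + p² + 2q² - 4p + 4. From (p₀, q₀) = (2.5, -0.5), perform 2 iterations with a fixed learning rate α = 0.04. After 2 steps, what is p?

∇h = (8p³ - 8pq + 2p - 4, -4p² + 4q)
Step 1: at (2.5, -0.5), ∇h = (136, -27) → (2.5, -0.5) − 0.04·(136, -27) = (-2.94, 0.58)
Step 2: at (-2.94, 0.58), ∇h = (-199.535872, -32.2544) → (-2.94, 0.58) − 0.04·(-199.535872, -32.2544) = (5.04143488, 1.870176)
p = 5.04143488

5.04143488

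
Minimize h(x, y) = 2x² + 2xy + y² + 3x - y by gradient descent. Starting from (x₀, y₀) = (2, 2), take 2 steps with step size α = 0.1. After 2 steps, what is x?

∇h = (4x + 2y + 3, 2x + 2y - 1)
(x₁, y₁) = (2, 2) − 0.1·(15, 7) = (0.5, 1.3)
(x₂, y₂) = (0.5, 1.3) − 0.1·(7.6, 2.6) = (-0.26, 1.04)
x = -0.26

-0.26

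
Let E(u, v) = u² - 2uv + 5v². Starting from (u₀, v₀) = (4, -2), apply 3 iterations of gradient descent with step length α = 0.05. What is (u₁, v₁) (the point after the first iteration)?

(3.4, -0.6)

∇E = (2u - 2v, -2u + 10v)
(u₁, v₁) = (4, -2) − 0.05·(12, -28) = (3.4, -0.6)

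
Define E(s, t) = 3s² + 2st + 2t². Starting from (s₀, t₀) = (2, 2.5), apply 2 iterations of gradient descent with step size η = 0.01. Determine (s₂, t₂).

∇E = (6s + 2t, 2s + 4t)
Step 1: at (2, 2.5), ∇E = (17, 14) → (2, 2.5) − 0.01·(17, 14) = (1.83, 2.36)
Step 2: at (1.83, 2.36), ∇E = (15.7, 13.1) → (1.83, 2.36) − 0.01·(15.7, 13.1) = (1.673, 2.229)

(1.673, 2.229)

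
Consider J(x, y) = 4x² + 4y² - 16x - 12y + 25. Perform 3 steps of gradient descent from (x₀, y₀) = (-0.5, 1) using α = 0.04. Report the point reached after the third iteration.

∇J = (8x - 16, 8y - 12)
Step 1: at (-0.5, 1), ∇J = (-20, -4) → (-0.5, 1) − 0.04·(-20, -4) = (0.3, 1.16)
Step 2: at (0.3, 1.16), ∇J = (-13.6, -2.72) → (0.3, 1.16) − 0.04·(-13.6, -2.72) = (0.844, 1.2688)
Step 3: at (0.844, 1.2688), ∇J = (-9.248, -1.8496) → (0.844, 1.2688) − 0.04·(-9.248, -1.8496) = (1.21392, 1.342784)

(1.21392, 1.342784)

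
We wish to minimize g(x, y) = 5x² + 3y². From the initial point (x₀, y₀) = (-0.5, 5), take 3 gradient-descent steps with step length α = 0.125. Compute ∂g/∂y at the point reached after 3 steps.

0.46875

∇g = (10x, 6y)
Step 1: at (-0.5, 5), ∇g = (-5, 30) → (-0.5, 5) − 0.125·(-5, 30) = (0.125, 1.25)
Step 2: at (0.125, 1.25), ∇g = (1.25, 7.5) → (0.125, 1.25) − 0.125·(1.25, 7.5) = (-0.03125, 0.3125)
Step 3: at (-0.03125, 0.3125), ∇g = (-0.3125, 1.875) → (-0.03125, 0.3125) − 0.125·(-0.3125, 1.875) = (0.0078125, 0.078125)
∂g/∂y at (0.0078125, 0.078125) = 0.46875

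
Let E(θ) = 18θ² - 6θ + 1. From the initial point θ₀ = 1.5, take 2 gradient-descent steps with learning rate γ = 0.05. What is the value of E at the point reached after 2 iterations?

13.6072

E′(θ) = 36θ - 6
θ₁ = 1.5 − 0.05·48 = -0.9
θ₂ = -0.9 − 0.05·(-38.4) = 1.02
E(1.02) = 13.6072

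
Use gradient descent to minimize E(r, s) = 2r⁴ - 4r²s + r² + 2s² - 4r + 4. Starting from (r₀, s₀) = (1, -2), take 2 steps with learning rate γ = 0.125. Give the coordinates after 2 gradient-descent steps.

∇E = (8r³ - 8rs + 2r - 4, -4r² + 4s)
(r₁, s₁) = (1, -2) − 0.125·(22, -12) = (-1.75, -0.5)
(r₂, s₂) = (-1.75, -0.5) − 0.125·(-57.375, -14.25) = (5.421875, 1.28125)

(5.421875, 1.28125)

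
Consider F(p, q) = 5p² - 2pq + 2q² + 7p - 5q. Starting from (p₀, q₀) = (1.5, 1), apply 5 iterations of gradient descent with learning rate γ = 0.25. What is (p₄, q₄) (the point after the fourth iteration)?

∇F = (10p - 2q + 7, -2p + 4q - 5)
(p₁, q₁) = (1.5, 1) − 0.25·(20, -4) = (-3.5, 2)
(p₂, q₂) = (-3.5, 2) − 0.25·(-32, 10) = (4.5, -0.5)
(p₃, q₃) = (4.5, -0.5) − 0.25·(53, -16) = (-8.75, 3.5)
(p₄, q₄) = (-8.75, 3.5) − 0.25·(-87.5, 26.5) = (13.125, -3.125)

(13.125, -3.125)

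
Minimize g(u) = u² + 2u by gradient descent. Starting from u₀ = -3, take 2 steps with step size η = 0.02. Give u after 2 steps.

-2.8432

g′(u) = 2u + 2
Step 1: g′(-3) = -4; u₁ = -3 − 0.02·(-4) = -2.92
Step 2: g′(-2.92) = -3.84; u₂ = -2.92 − 0.02·(-3.84) = -2.8432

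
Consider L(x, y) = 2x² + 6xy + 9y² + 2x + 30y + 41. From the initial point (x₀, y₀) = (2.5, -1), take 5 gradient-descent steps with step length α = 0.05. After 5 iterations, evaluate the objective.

1.546367347125

∇L = (4x + 6y + 2, 6x + 18y + 30)
Step 1: at (2.5, -1), ∇L = (6, 27) → (2.5, -1) − 0.05·(6, 27) = (2.2, -2.35)
Step 2: at (2.2, -2.35), ∇L = (-3.3, 0.9) → (2.2, -2.35) − 0.05·(-3.3, 0.9) = (2.365, -2.395)
Step 3: at (2.365, -2.395), ∇L = (-2.91, 1.08) → (2.365, -2.395) − 0.05·(-2.91, 1.08) = (2.5105, -2.449)
Step 4: at (2.5105, -2.449), ∇L = (-2.652, 0.981) → (2.5105, -2.449) − 0.05·(-2.652, 0.981) = (2.6431, -2.49805)
Step 5: at (2.6431, -2.49805), ∇L = (-2.4159, 0.8937) → (2.6431, -2.49805) − 0.05·(-2.4159, 0.8937) = (2.763895, -2.542735)
L(2.763895, -2.542735) = 1.546367347125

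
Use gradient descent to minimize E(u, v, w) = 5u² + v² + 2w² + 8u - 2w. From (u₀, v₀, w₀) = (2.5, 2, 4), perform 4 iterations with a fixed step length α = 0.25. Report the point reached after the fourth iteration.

(15.90625, 0.125, 0.5)

∇E = (10u + 8, 2v, 4w - 2)
Step 1: at (2.5, 2, 4), ∇E = (33, 4, 14) → (2.5, 2, 4) − 0.25·(33, 4, 14) = (-5.75, 1, 0.5)
Step 2: at (-5.75, 1, 0.5), ∇E = (-49.5, 2, 0) → (-5.75, 1, 0.5) − 0.25·(-49.5, 2, 0) = (6.625, 0.5, 0.5)
Step 3: at (6.625, 0.5, 0.5), ∇E = (74.25, 1, 0) → (6.625, 0.5, 0.5) − 0.25·(74.25, 1, 0) = (-11.9375, 0.25, 0.5)
Step 4: at (-11.9375, 0.25, 0.5), ∇E = (-111.375, 0.5, 0) → (-11.9375, 0.25, 0.5) − 0.25·(-111.375, 0.5, 0) = (15.90625, 0.125, 0.5)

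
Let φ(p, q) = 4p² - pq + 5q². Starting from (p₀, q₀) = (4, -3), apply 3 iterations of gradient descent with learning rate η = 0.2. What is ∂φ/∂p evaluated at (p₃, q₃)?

-24.24

∇φ = (8p - q, -p + 10q)
(p₁, q₁) = (4, -3) − 0.2·(35, -34) = (-3, 3.8)
(p₂, q₂) = (-3, 3.8) − 0.2·(-27.8, 41) = (2.56, -4.4)
(p₃, q₃) = (2.56, -4.4) − 0.2·(24.88, -46.56) = (-2.416, 4.912)
∂φ/∂p at (-2.416, 4.912) = -24.24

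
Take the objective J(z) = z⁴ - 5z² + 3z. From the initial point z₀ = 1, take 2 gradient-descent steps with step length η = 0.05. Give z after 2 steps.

J′(z) = 4z³ - 10z + 3
z₁ = 1 − 0.05·(-3) = 1.15
z₂ = 1.15 − 0.05·(-2.4165) = 1.270825

1.270825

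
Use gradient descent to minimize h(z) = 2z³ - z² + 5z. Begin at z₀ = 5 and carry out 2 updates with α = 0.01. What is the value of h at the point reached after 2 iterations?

50.75712480501825

h′(z) = 6z² - 2z + 5
z₁ = 5 − 0.01·145 = 3.55
z₂ = 3.55 − 0.01·73.515 = 2.81485
h(2.81485) = 50.75712480501825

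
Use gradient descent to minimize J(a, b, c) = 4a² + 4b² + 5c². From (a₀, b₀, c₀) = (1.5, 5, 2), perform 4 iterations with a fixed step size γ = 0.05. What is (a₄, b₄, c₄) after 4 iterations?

∇J = (8a, 8b, 10c)
(a₁, b₁, c₁) = (1.5, 5, 2) − 0.05·(12, 40, 20) = (0.9, 3, 1)
(a₂, b₂, c₂) = (0.9, 3, 1) − 0.05·(7.2, 24, 10) = (0.54, 1.8, 0.5)
(a₃, b₃, c₃) = (0.54, 1.8, 0.5) − 0.05·(4.32, 14.4, 5) = (0.324, 1.08, 0.25)
(a₄, b₄, c₄) = (0.324, 1.08, 0.25) − 0.05·(2.592, 8.64, 2.5) = (0.1944, 0.648, 0.125)

(0.1944, 0.648, 0.125)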